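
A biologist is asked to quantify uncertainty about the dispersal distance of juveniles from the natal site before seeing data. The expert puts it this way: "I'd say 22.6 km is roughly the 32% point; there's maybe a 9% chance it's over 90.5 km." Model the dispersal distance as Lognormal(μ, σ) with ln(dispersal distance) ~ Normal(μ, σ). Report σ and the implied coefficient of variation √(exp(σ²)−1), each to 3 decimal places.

σ ≈ 0.767, CV ≈ 0.895

If T ~ Lognormal(μ,σ) then ln T ~ Normal(μ,σ), so the p-quantile of ln T is μ + z_p·σ.
ln(22.6) = 3.118 and ln(90.5) = 4.505; z_{0.32} = -0.4677, z_{0.91} = 1.341.
σ = (4.505 − 3.118)/(1.341 − (-0.4677)) = 0.767.
μ = 3.118 − (-0.4677)·0.767 = 3.477.
CV = √(exp(σ²)−1) = √(exp(0.5886)−1) = 0.895.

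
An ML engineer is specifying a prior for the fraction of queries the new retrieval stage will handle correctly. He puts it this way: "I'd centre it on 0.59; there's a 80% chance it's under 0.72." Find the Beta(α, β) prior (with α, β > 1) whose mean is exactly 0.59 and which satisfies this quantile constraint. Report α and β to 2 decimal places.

With mean 0.59 fixed, write α = 0.59s, β = 0.41s where s = α+β.
Need P(θ < 0.72) = 0.8 under Beta(0.59s, 0.41s). Normal approximation: (q−m)/√(m(1−m)/s) ≈ z_{0.8} = 0.842, so s ≈ 0.59·0.41·(0.842)²/(0.72−0.59)² = 10.1.
At s = 10.1: P(θ<0.72) ≈ 0.796. Adjusting to match 0.8 gives s ≈ 10.44.
So α = 0.59·10.44 ≈ 6.16, β = 0.41·10.44 ≈ 4.28.

α ≈ 6.16, β ≈ 4.28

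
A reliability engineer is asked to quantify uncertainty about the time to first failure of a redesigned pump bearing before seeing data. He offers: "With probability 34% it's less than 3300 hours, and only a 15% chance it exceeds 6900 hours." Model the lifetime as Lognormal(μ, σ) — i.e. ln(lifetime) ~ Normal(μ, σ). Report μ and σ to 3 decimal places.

μ ≈ 8.312, σ ≈ 0.509

If T ~ Lognormal(μ,σ) then ln T ~ Normal(μ,σ), so the p-quantile of ln T is μ + z_p·σ.
ln(3300) = 8.102 and ln(6900) = 8.839; z_{0.34} = -0.4125, z_{0.85} = 1.036.
σ = (8.839 − 8.102)/(1.036 − (-0.4125)) = 0.509.
μ = 8.102 − (-0.4125)·0.509 = 8.312.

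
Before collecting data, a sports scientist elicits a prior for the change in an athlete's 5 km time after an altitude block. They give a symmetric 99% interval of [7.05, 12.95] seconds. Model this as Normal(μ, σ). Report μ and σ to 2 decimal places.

A symmetric 99% interval runs μ ± z·σ with z = 2.576.
Half-width = 2.95, so σ = 2.95/2.576 = 1.15.
μ is the interval midpoint, 10.00.

μ = 10.00, σ = 1.15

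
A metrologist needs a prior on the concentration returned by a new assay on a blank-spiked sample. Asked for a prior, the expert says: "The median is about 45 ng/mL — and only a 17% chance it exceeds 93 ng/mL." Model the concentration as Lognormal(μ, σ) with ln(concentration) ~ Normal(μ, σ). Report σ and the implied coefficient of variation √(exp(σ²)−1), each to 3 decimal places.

σ ≈ 0.761, CV ≈ 0.885

If T ~ Lognormal(μ,σ) then ln T ~ Normal(μ,σ), so the p-quantile of ln T is μ + z_p·σ.
ln(45) = 3.807 and ln(93) = 4.533; z_{0.5} = 0, z_{0.83} = 0.9542.
σ = (4.533 − 3.807)/(0.9542 − (0)) = 0.761.
μ = 3.807 − (0)·0.761 = 3.807.
CV = √(exp(σ²)−1) = √(exp(0.5788)−1) = 0.885.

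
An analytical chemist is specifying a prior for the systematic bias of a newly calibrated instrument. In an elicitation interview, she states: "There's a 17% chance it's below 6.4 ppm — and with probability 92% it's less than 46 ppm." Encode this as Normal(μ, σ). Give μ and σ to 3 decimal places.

For Normal(μ,σ), the p-quantile is μ + z_p·σ. Here z_{0.17} = -0.9542, z_{0.92} = 1.405.
So 6.4 = μ − 0.9542σ and 46 = μ + 1.405σ.
Subtracting: σ = (46 − 6.4)/(1.405 − (-0.9542)) = 16.785.
Then μ = 6.4 − (-0.9542)·16.785 = 22.416.

μ = 22.416, σ = 16.785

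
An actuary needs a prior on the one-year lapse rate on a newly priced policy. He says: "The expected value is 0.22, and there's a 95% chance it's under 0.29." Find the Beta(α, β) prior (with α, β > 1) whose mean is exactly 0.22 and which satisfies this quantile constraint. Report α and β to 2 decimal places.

α ≈ 22.55, β ≈ 79.94

With mean 0.22 fixed, write α = 0.22s, β = 0.78s where s = α+β.
Need P(θ < 0.29) = 0.95 under Beta(0.22s, 0.78s). Normal approximation: (q−m)/√(m(1−m)/s) ≈ z_{0.95} = 1.64, so s ≈ 0.22·0.78·(1.64)²/(0.29−0.22)² = 94.7.
At s = 94.7: P(θ<0.29) ≈ 0.943. Adjusting to match 0.95 gives s ≈ 102.49.
So α = 0.22·102.49 ≈ 22.55, β = 0.78·102.49 ≈ 79.94.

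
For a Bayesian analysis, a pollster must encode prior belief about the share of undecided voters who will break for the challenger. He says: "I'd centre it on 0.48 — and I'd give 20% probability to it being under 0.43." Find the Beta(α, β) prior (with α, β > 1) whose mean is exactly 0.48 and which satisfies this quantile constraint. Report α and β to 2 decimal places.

α ≈ 34.09, β ≈ 36.93

With mean 0.48 fixed, write α = 0.48s, β = 0.52s where s = α+β.
Need P(θ < 0.43) = 0.2 under Beta(0.48s, 0.52s). Normal approximation: (q−m)/√(m(1−m)/s) ≈ z_{0.2} = -0.842, so s ≈ 0.48·0.52·(-0.842)²/(0.43−0.48)² = 70.7.
At s = 70.7: P(θ<0.43) ≈ 0.200. Adjusting to match 0.2 gives s ≈ 71.01.
So α = 0.48·71.01 ≈ 34.09, β = 0.52·71.01 ≈ 36.93.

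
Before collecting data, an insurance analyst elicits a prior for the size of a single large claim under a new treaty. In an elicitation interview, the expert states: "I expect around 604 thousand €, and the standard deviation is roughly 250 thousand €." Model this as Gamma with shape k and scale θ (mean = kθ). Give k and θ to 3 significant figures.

k ≈ 5.84, θ ≈ 103

For Gamma(k, scale θ): mean = kθ, variance = kθ², so CV = 1/√k.
CV = SD/mean = 250/604 = 0.4139, hence k = 1/CV² = 5.84.
Then θ = mean/k = 604/5.84 = 103.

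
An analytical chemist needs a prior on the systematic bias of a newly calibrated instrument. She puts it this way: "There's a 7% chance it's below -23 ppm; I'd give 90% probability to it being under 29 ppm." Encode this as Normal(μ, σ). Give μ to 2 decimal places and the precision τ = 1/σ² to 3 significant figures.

For Normal(μ,σ), the p-quantile is μ + z_p·σ. Here z_{0.07} = -1.476, z_{0.9} = 1.282.
So -23 = μ − 1.476σ and 29 = μ + 1.282σ.
Subtracting: σ = (29 − -23)/(1.282 − (-1.476)) = 18.86.
Then μ = -23 − (-1.476)·18.86 = 4.83.
Precision τ = 1/σ² = 1/18.86² = 0.00281.

μ = 4.83, τ = 0.00281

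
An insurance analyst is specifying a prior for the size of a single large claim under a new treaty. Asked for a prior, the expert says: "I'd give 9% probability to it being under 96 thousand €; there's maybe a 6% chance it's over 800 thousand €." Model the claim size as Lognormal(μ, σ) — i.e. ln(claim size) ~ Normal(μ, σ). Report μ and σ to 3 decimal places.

If T ~ Lognormal(μ,σ) then ln T ~ Normal(μ,σ), so the p-quantile of ln T is μ + z_p·σ.
ln(96) = 4.564 and ln(800) = 6.685; z_{0.09} = -1.341, z_{0.94} = 1.555.
σ = (6.685 − 4.564)/(1.555 − (-1.341)) = 0.732.
μ = 4.564 − (-1.341)·0.732 = 5.546.

μ ≈ 5.546, σ ≈ 0.732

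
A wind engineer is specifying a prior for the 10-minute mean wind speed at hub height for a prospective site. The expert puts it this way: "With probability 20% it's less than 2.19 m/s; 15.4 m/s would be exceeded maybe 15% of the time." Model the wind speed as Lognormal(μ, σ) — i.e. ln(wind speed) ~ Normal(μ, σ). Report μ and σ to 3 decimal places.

If T ~ Lognormal(μ,σ) then ln T ~ Normal(μ,σ), so the p-quantile of ln T is μ + z_p·σ.
ln(2.19) = 0.7839 and ln(15.4) = 2.734; z_{0.2} = -0.8416, z_{0.85} = 1.036.
σ = (2.734 − 0.7839)/(1.036 − (-0.8416)) = 1.039.
μ = 0.7839 − (-0.8416)·1.039 = 1.658.

μ ≈ 1.658, σ ≈ 1.039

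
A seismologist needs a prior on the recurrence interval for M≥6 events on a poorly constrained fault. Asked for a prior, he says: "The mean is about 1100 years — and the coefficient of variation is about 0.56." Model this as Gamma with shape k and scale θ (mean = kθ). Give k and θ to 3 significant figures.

k ≈ 3.19, θ ≈ 345

For Gamma(k, scale θ): mean = kθ, variance = kθ², so CV = 1/√k.
CV = 0.56, hence k = 1/CV² = 3.19.
Then θ = mean/k = 1100/3.19 = 345.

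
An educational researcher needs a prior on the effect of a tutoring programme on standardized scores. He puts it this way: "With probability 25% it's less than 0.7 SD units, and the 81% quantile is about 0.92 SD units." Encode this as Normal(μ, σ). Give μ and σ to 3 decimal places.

For Normal(μ,σ), the p-quantile is μ + z_p·σ. Here z_{0.25} = -0.6745, z_{0.81} = 0.8779.
So 0.7 = μ − 0.6745σ and 0.92 = μ + 0.8779σ.
Subtracting: σ = (0.92 − 0.7)/(0.8779 − (-0.6745)) = 0.142.
Then μ = 0.7 − (-0.6745)·0.142 = 0.796.

μ = 0.796, σ = 0.142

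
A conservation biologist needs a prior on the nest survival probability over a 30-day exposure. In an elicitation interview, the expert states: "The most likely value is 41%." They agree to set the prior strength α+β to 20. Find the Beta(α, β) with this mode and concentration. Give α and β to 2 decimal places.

For α,β > 1 the Beta mode is (α−1)/(α+β−2). With α+β = 20, the mode is (α−1)/18.
Set (α−1)/18 = 0.41 → α = 1 + 0.41·18 = 8.38.
β = 20 − α = 11.62.

α = 8.38, β = 11.62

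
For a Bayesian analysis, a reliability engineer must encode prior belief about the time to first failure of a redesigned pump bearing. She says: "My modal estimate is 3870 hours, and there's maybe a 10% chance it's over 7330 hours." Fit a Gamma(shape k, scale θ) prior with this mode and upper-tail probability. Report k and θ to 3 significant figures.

k ≈ 5.69, θ ≈ 826

Gamma(k,θ) with k>1 has mode (k−1)θ, so θ = 3870/(k−1).
Need P(X < 7330) = 0.9 with θ tied to k this way. Start at k = 2, θ = 3870: P(X<7330) ≈ 0.565.
Too low — raise k to concentrate. Iterating converges to k ≈ 5.69.
Then θ = 3870/(5.69−1) ≈ 826.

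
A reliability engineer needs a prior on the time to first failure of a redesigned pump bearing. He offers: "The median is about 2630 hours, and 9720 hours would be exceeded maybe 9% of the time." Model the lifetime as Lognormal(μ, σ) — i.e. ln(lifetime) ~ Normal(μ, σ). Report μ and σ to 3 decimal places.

μ ≈ 7.875, σ ≈ 0.975

If T ~ Lognormal(μ,σ) then ln T ~ Normal(μ,σ), so the p-quantile of ln T is μ + z_p·σ.
ln(2630) = 7.875 and ln(9720) = 9.182; z_{0.5} = 0, z_{0.91} = 1.341.
σ = (9.182 − 7.875)/(1.341 − (0)) = 0.975.
μ = 7.875 − (0)·0.975 = 7.875.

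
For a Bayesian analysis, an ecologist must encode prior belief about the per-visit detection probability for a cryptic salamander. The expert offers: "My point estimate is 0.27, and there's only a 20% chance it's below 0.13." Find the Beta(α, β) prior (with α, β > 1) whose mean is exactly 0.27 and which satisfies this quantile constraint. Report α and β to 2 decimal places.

With mean 0.27 fixed, write α = 0.27s, β = 0.73s where s = α+β.
Need P(θ < 0.13) = 0.2 under Beta(0.27s, 0.73s). Normal approximation: (q−m)/√(m(1−m)/s) ≈ z_{0.2} = -0.842, so s ≈ 0.27·0.73·(-0.842)²/(0.13−0.27)² = 7.1.
At s = 7.1: P(θ<0.13) ≈ 0.204. Adjusting to match 0.2 gives s ≈ 7.32.
So α = 0.27·7.32 ≈ 1.98, β = 0.73·7.32 ≈ 5.34.

α ≈ 1.98, β ≈ 5.34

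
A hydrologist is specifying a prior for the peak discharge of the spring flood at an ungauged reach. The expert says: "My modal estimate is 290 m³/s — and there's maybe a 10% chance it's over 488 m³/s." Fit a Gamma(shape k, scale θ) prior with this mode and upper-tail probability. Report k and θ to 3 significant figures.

Gamma(k,θ) with k>1 has mode (k−1)θ, so θ = 290/(k−1).
Need P(X < 488) = 0.9 with θ tied to k this way. Start at k = 2, θ = 290: P(X<488) ≈ 0.501.
Too low — raise k to concentrate. Iterating converges to k ≈ 7.98.
Then θ = 290/(7.98−1) ≈ 41.5.

k ≈ 7.98, θ ≈ 41.5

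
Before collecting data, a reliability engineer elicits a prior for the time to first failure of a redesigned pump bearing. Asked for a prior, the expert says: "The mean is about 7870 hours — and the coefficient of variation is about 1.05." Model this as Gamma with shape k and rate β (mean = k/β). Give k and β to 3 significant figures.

For Gamma(k, rate β): mean = k/β, variance = k/β², so CV = 1/√k.
CV = 1.05, hence k = 1/CV² = 0.907.
Then β = k/mean = 0.907/7870 = 0.000115.

k ≈ 0.907, β ≈ 0.000115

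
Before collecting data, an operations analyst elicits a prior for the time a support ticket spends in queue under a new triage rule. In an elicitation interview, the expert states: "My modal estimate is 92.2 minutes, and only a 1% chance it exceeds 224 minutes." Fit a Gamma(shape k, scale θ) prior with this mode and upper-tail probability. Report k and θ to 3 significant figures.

k ≈ 6.99, θ ≈ 15.4

Gamma(k,θ) with k>1 has mode (k−1)θ, so θ = 92.2/(k−1).
Need P(X < 224) = 0.99 with θ tied to k this way. Start at k = 2, θ = 92.2: P(X<224) ≈ 0.698.
Too low — raise k to concentrate. Iterating converges to k ≈ 6.99.
Then θ = 92.2/(6.99−1) ≈ 15.4.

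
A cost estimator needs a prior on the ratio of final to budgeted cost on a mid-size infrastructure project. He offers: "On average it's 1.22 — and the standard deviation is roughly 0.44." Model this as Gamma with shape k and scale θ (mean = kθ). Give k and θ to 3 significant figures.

k ≈ 7.69, θ ≈ 0.159

For Gamma(k, scale θ): mean = kθ, variance = kθ², so CV = 1/√k.
CV = SD/mean = 0.44/1.22 = 0.3607, hence k = 1/CV² = 7.69.
Then θ = mean/k = 1.22/7.69 = 0.159.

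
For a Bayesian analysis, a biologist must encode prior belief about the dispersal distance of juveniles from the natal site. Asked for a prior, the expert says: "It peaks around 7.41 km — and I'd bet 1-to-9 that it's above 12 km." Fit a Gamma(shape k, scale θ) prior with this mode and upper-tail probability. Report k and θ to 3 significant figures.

k ≈ 9.1, θ ≈ 0.915

Gamma(k,θ) with k>1 has mode (k−1)θ, so θ = 7.41/(k−1).
Need P(X < 12) = 0.9 with θ tied to k this way. Start at k = 2, θ = 7.41: P(X<12) ≈ 0.481.
Too low — raise k to concentrate. Iterating converges to k ≈ 9.1.
Then θ = 7.41/(9.1−1) ≈ 0.915.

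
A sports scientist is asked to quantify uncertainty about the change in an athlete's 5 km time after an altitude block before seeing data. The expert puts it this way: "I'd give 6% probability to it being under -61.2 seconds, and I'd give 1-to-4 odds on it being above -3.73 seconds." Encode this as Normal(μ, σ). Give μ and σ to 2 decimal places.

The p-quantile of Normal(μ,σ) is μ + z_p·σ, with z_{0.06} = -1.555 and z_{0.8} = 0.8416.
Eliminate σ: μ = (z₂·x₁ − z₁·x₂)/(z₂ − z₁) = (0.8416·-61.2 − (-1.555)·-3.73)/2.396 = -23.91.
Then σ = (x₂ − x₁)/(z₂ − z₁) = (-3.73 − -61.2)/2.396 = 23.98.

μ = -23.91, σ = 23.98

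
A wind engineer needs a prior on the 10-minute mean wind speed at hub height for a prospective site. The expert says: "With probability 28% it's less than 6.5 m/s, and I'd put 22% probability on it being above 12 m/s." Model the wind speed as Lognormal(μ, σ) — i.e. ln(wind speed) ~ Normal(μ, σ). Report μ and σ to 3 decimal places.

μ ≈ 2.136, σ ≈ 0.452

If T ~ Lognormal(μ,σ) then ln T ~ Normal(μ,σ), so the p-quantile of ln T is μ + z_p·σ.
ln(6.5) = 1.872 and ln(12) = 2.485; z_{0.28} = -0.5828, z_{0.78} = 0.7722.
σ = (2.485 − 1.872)/(0.7722 − (-0.5828)) = 0.452.
μ = 1.872 − (-0.5828)·0.452 = 2.136.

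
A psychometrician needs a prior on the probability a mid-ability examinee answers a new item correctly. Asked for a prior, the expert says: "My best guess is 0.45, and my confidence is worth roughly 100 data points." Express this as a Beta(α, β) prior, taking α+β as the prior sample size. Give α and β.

Under the effective-sample-size interpretation, Beta(α, β) has prior mean α/(α+β) and prior sample size α+β.
So α+β = 100 and α/(α+β) = 0.45, giving α = 0.45·100 = 45 and β = 100 − 45 = 55.

α = 45, β = 55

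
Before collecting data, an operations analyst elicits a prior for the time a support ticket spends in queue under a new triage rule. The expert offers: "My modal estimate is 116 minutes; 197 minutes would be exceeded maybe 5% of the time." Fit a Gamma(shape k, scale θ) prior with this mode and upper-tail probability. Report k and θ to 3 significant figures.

k ≈ 11, θ ≈ 11.7

Gamma(k,θ) with k>1 has mode (k−1)θ, so θ = 116/(k−1).
Need P(X < 197) = 0.95 with θ tied to k this way. Start at k = 2, θ = 116: P(X<197) ≈ 0.506.
Too low — raise k to concentrate. Iterating converges to k ≈ 11.
Then θ = 116/(11−1) ≈ 11.7.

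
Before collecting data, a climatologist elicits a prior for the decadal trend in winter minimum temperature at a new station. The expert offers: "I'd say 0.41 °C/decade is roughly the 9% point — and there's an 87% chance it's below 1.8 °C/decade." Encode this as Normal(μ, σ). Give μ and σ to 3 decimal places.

The p-quantile of Normal(μ,σ) is μ + z_p·σ, with z_{0.09} = -1.341 and z_{0.87} = 1.126.
Eliminate σ: μ = (z₂·x₁ − z₁·x₂)/(z₂ − z₁) = (1.126·0.41 − (-1.341)·1.8)/2.467 = 1.165.
Then σ = (x₂ − x₁)/(z₂ − z₁) = (1.8 − 0.41)/2.467 = 0.563.

μ = 1.165, σ = 0.563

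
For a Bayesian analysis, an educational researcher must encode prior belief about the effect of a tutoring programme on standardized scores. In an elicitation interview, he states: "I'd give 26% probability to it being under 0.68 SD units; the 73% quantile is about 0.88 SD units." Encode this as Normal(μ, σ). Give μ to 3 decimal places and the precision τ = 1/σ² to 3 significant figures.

μ = 0.782, τ = 39.4

The p-quantile of Normal(μ,σ) is μ + z_p·σ, with z_{0.26} = -0.6433 and z_{0.73} = 0.6128.
Eliminate σ: μ = (z₂·x₁ − z₁·x₂)/(z₂ − z₁) = (0.6128·0.68 − (-0.6433)·0.88)/1.256 = 0.782.
Then σ = (x₂ − x₁)/(z₂ − z₁) = (0.88 − 0.68)/1.256 = 0.159.
Precision τ = 1/σ² = 1/0.1592² = 39.4.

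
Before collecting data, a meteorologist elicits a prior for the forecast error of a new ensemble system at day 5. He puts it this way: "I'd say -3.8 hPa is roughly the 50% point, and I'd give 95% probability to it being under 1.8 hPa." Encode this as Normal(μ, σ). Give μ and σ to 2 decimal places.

μ = -3.80, σ = 3.40

The p-quantile of Normal(μ,σ) is μ + z_p·σ, with z_{0.5} = 0 and z_{0.95} = 1.645.
Eliminate σ: μ = (z₂·x₁ − z₁·x₂)/(z₂ − z₁) = (1.645·-3.8 − (0)·1.8)/1.645 = -3.80.
Then σ = (x₂ − x₁)/(z₂ − z₁) = (1.8 − -3.8)/1.645 = 3.40.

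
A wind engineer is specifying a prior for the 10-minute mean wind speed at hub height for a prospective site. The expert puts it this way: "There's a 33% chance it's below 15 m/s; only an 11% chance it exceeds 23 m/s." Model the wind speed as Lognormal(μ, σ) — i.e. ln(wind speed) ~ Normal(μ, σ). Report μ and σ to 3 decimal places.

If T ~ Lognormal(μ,σ) then ln T ~ Normal(μ,σ), so the p-quantile of ln T is μ + z_p·σ.
ln(15) = 2.708 and ln(23) = 3.135; z_{0.33} = -0.4399, z_{0.89} = 1.227.
σ = (3.135 − 2.708)/(1.227 − (-0.4399)) = 0.257.
μ = 2.708 − (-0.4399)·0.257 = 2.821.

μ ≈ 2.821, σ ≈ 0.257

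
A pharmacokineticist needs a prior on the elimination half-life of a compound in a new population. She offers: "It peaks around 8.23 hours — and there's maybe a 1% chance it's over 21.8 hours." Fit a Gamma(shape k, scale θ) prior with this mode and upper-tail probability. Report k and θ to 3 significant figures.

k ≈ 5.88, θ ≈ 1.69

Gamma(k,θ) with k>1 has mode (k−1)θ, so θ = 8.23/(k−1).
Need P(X < 21.8) = 0.99 with θ tied to k this way. Start at k = 2, θ = 8.23: P(X<21.8) ≈ 0.742.
Too low — raise k to concentrate. Iterating converges to k ≈ 5.88.
Then θ = 8.23/(5.88−1) ≈ 1.69.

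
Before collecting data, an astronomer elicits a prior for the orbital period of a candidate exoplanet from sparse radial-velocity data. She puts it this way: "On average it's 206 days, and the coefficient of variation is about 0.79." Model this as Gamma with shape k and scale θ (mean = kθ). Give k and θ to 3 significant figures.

For Gamma(k, scale θ): mean = kθ, variance = kθ², so CV = 1/√k.
CV = 0.79, hence k = 1/CV² = 1.6.
Then θ = mean/k = 206/1.6 = 129.

k ≈ 1.6, θ ≈ 129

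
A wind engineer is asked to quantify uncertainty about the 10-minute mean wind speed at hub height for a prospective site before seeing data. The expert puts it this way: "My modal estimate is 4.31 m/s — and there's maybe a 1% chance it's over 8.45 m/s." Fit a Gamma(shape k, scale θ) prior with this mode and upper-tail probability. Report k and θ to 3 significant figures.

k ≈ 11.9, θ ≈ 0.396

Gamma(k,θ) with k>1 has mode (k−1)θ, so θ = 4.31/(k−1).
Need P(X < 8.45) = 0.99 with θ tied to k this way. Start at k = 2, θ = 4.31: P(X<8.45) ≈ 0.583.
Too low — raise k to concentrate. Iterating converges to k ≈ 11.9.
Then θ = 4.31/(11.9−1) ≈ 0.396.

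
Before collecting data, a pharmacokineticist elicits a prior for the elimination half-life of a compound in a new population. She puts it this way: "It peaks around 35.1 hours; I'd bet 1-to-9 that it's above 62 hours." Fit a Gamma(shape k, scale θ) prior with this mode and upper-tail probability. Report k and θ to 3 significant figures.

k ≈ 6.87, θ ≈ 5.98

Gamma(k,θ) with k>1 has mode (k−1)θ, so θ = 35.1/(k−1).
Need P(X < 62) = 0.9 with θ tied to k this way. Start at k = 2, θ = 35.1: P(X<62) ≈ 0.527.
Too low — raise k to concentrate. Iterating converges to k ≈ 6.87.
Then θ = 35.1/(6.87−1) ≈ 5.98.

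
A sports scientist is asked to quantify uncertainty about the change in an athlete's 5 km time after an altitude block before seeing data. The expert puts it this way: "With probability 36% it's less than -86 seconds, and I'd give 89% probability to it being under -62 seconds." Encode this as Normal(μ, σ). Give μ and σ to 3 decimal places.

μ = -80.572, σ = 15.142

For Normal(μ,σ), the p-quantile is μ + z_p·σ. Here z_{0.36} = -0.3585, z_{0.89} = 1.227.
So -86 = μ − 0.3585σ and -62 = μ + 1.227σ.
Subtracting: σ = (-62 − -86)/(1.227 − (-0.3585)) = 15.142.
Then μ = -86 − (-0.3585)·15.142 = -80.572.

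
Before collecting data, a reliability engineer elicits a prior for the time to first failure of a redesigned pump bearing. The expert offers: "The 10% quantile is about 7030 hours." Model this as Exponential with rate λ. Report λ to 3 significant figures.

λ ≈ 1.5e-05

P(T < 7030.0) = 1 − e^(−λ·7030.0) = 0.1, so λ = −ln(1−0.1)/7030.0 = −ln(0.9)/7030.0 = 1.5e-05.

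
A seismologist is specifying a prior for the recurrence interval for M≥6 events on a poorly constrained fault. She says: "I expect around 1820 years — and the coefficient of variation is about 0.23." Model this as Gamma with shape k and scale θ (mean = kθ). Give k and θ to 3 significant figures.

For Gamma(k, scale θ): mean = kθ, variance = kθ², so CV = 1/√k.
CV = 0.23, hence k = 1/CV² = 18.9.
Then θ = mean/k = 1820/18.9 = 96.3.

k ≈ 18.9, θ ≈ 96.3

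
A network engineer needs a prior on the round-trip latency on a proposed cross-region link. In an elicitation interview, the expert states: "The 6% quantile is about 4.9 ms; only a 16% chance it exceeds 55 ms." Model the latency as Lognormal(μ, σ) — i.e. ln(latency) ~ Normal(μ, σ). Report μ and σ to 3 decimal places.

μ ≈ 3.064, σ ≈ 0.949

If T ~ Lognormal(μ,σ) then ln T ~ Normal(μ,σ), so the p-quantile of ln T is μ + z_p·σ.
ln(4.9) = 1.589 and ln(55) = 4.007; z_{0.06} = -1.555, z_{0.84} = 0.9945.
σ = (4.007 − 1.589)/(0.9945 − (-1.555)) = 0.949.
μ = 1.589 − (-1.555)·0.949 = 3.064.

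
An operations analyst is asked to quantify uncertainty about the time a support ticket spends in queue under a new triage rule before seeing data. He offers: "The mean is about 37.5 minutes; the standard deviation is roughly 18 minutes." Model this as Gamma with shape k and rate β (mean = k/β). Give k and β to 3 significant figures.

k ≈ 4.34, β ≈ 0.116

For Gamma(k, rate β): mean = k/β, variance = k/β², so CV = 1/√k.
CV = SD/mean = 18/37.5 = 0.48, hence k = 1/CV² = 4.34.
Then β = k/mean = 4.34/37.5 = 0.116.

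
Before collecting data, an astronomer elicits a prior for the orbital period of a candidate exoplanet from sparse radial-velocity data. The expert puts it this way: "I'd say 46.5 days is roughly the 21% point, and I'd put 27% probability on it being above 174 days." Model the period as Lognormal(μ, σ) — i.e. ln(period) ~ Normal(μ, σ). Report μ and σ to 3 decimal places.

If T ~ Lognormal(μ,σ) then ln T ~ Normal(μ,σ), so the p-quantile of ln T is μ + z_p·σ.
ln(46.5) = 3.839 and ln(174) = 5.159; z_{0.21} = -0.8064, z_{0.73} = 0.6128.
σ = (5.159 − 3.839)/(0.6128 − (-0.8064)) = 0.930.
μ = 3.839 − (-0.8064)·0.930 = 4.589.

μ ≈ 4.589, σ ≈ 0.930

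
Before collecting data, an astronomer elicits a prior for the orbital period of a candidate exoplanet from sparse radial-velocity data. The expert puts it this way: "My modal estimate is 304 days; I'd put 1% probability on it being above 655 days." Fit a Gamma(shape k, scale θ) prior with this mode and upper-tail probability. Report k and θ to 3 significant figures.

k ≈ 9.22, θ ≈ 37

Gamma(k,θ) with k>1 has mode (k−1)θ, so θ = 304/(k−1).
Need P(X < 655) = 0.99 with θ tied to k this way. Start at k = 2, θ = 304: P(X<655) ≈ 0.634.
Too low — raise k to concentrate. Iterating converges to k ≈ 9.22.
Then θ = 304/(9.22−1) ≈ 37.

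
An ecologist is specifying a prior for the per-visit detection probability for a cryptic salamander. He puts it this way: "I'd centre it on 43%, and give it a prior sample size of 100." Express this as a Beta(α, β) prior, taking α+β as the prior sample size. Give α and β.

α = 43, β = 57

Under the effective-sample-size interpretation, Beta(α, β) has prior mean α/(α+β) and prior sample size α+β.
So α+β = 100 and α/(α+β) = 0.43, giving α = 0.43·100 = 43 and β = 100 − 43 = 57.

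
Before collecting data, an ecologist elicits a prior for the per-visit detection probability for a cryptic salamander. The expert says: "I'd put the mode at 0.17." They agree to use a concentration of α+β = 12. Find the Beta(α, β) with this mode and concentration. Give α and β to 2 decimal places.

α = 2.70, β = 9.30

For α,β > 1 the Beta mode is (α−1)/(α+β−2). With α+β = 12, the mode is (α−1)/10.
Set (α−1)/10 = 0.17 → α = 1 + 0.17·10 = 2.70.
β = 12 − α = 9.30.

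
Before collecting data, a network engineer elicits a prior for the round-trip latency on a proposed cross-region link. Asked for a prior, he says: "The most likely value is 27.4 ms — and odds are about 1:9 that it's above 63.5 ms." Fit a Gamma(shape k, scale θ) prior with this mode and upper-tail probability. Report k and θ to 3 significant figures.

k ≈ 3.72, θ ≈ 10.1

Gamma(k,θ) with k>1 has mode (k−1)θ, so θ = 27.4/(k−1).
Need P(X < 63.5) = 0.9 with θ tied to k this way. Start at k = 2, θ = 27.4: P(X<63.5) ≈ 0.673.
Too low — raise k to concentrate. Iterating converges to k ≈ 3.72.
Then θ = 27.4/(3.72−1) ≈ 10.1.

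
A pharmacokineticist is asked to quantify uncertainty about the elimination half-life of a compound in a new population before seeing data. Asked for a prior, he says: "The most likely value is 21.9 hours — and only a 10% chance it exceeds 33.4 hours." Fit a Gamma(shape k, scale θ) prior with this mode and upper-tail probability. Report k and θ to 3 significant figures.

k ≈ 11.5, θ ≈ 2.09

Gamma(k,θ) with k>1 has mode (k−1)θ, so θ = 21.9/(k−1).
Need P(X < 33.4) = 0.9 with θ tied to k this way. Start at k = 2, θ = 21.9: P(X<33.4) ≈ 0.451.
Too low — raise k to concentrate. Iterating converges to k ≈ 11.5.
Then θ = 21.9/(11.5−1) ≈ 2.09.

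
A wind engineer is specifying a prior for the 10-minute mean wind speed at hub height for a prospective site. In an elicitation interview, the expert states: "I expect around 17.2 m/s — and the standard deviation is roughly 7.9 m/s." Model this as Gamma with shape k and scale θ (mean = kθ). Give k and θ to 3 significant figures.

For Gamma(k, scale θ): mean = kθ, variance = kθ², so CV = 1/√k.
CV = SD/mean = 7.9/17.2 = 0.4593, hence k = 1/CV² = 4.74.
Then θ = mean/k = 17.2/4.74 = 3.63.

k ≈ 4.74, θ ≈ 3.63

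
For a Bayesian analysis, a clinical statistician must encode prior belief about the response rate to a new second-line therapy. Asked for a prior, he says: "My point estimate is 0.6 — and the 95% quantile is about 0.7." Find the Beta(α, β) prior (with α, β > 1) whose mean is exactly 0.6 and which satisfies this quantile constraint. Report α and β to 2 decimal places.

With mean 0.6 fixed, write α = 0.6s, β = 0.4s where s = α+β.
Need P(θ < 0.7) = 0.95 under Beta(0.6s, 0.4s). Normal approximation: (q−m)/√(m(1−m)/s) ≈ z_{0.95} = 1.64, so s ≈ 0.6·0.4·(1.64)²/(0.7−0.6)² = 64.9.
At s = 64.9: P(θ<0.7) ≈ 0.954. Adjusting to match 0.95 gives s ≈ 61.68.
So α = 0.6·61.68 ≈ 37.01, β = 0.4·61.68 ≈ 24.67.

α ≈ 37.01, β ≈ 24.67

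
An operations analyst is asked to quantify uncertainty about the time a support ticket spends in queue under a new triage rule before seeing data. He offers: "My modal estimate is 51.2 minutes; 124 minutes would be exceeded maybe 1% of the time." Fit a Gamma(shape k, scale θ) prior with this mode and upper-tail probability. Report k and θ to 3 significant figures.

k ≈ 7.04, θ ≈ 8.48

Gamma(k,θ) with k>1 has mode (k−1)θ, so θ = 51.2/(k−1).
Need P(X < 124) = 0.99 with θ tied to k this way. Start at k = 2, θ = 51.2: P(X<124) ≈ 0.696.
Too low — raise k to concentrate. Iterating converges to k ≈ 7.04.
Then θ = 51.2/(7.04−1) ≈ 8.48.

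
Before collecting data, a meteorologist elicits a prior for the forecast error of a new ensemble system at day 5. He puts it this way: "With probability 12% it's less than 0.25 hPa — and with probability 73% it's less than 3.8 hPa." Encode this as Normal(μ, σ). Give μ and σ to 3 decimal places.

For Normal(μ,σ), the p-quantile is μ + z_p·σ. Here z_{0.12} = -1.175, z_{0.73} = 0.6128.
So 0.25 = μ − 1.175σ and 3.8 = μ + 0.6128σ.
Subtracting: σ = (3.8 − 0.25)/(0.6128 − (-1.175)) = 1.986.
Then μ = 0.25 − (-1.175)·1.986 = 2.583.

μ = 2.583, σ = 1.986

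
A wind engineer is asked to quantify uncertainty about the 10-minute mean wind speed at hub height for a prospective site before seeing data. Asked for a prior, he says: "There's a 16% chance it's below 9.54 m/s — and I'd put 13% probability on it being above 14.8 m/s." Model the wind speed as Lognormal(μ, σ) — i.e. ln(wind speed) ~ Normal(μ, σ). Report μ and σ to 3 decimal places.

If T ~ Lognormal(μ,σ) then ln T ~ Normal(μ,σ), so the p-quantile of ln T is μ + z_p·σ.
ln(9.54) = 2.255 and ln(14.8) = 2.695; z_{0.16} = -0.9945, z_{0.87} = 1.126.
σ = (2.695 − 2.255)/(1.126 − (-0.9945)) = 0.207.
μ = 2.255 − (-0.9945)·0.207 = 2.461.

μ ≈ 2.461, σ ≈ 0.207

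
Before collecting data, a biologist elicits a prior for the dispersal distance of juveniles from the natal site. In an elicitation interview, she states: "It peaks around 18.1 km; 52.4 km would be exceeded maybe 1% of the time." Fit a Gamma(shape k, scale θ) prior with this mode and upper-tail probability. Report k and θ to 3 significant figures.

Gamma(k,θ) with k>1 has mode (k−1)θ, so θ = 18.1/(k−1).
Need P(X < 52.4) = 0.99 with θ tied to k this way. Start at k = 2, θ = 18.1: P(X<52.4) ≈ 0.785.
Too low — raise k to concentrate. Iterating converges to k ≈ 5.02.
Then θ = 18.1/(5.02−1) ≈ 4.5.

k ≈ 5.02, θ ≈ 4.5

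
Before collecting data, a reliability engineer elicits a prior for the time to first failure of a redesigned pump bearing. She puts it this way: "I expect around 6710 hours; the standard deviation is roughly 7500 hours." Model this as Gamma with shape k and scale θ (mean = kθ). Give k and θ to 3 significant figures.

k ≈ 0.8, θ ≈ 8380

For Gamma(k, scale θ): mean = kθ, variance = kθ², so CV = 1/√k.
CV = SD/mean = 7500/6710 = 1.118, hence k = 1/CV² = 0.8.
Then θ = mean/k = 6710/0.8 = 8380.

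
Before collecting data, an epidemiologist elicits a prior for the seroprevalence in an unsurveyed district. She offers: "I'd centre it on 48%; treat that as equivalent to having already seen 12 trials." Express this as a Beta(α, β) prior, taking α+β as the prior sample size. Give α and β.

Under the effective-sample-size interpretation, Beta(α, β) has prior mean α/(α+β) and prior sample size α+β.
So α+β = 12 and α/(α+β) = 0.48, giving α = 0.48·12 = 5.76 and β = 12 − 5.76 = 6.24.

α = 5.76, β = 6.24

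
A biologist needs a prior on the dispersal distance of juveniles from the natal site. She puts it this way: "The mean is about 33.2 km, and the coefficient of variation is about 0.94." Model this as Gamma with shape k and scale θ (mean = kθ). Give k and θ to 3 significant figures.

k ≈ 1.13, θ ≈ 29.3

For Gamma(k, scale θ): mean = kθ, variance = kθ², so CV = 1/√k.
CV = 0.94, hence k = 1/CV² = 1.13.
Then θ = mean/k = 33.2/1.13 = 29.3.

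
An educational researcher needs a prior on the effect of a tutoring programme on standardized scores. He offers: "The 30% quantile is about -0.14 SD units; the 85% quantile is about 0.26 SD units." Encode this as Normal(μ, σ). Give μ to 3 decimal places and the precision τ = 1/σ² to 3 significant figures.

μ = -0.006, τ = 15.2

The p-quantile of Normal(μ,σ) is μ + z_p·σ, with z_{0.3} = -0.5244 and z_{0.85} = 1.036.
Eliminate σ: μ = (z₂·x₁ − z₁·x₂)/(z₂ − z₁) = (1.036·-0.14 − (-0.5244)·0.26)/1.561 = -0.006.
Then σ = (x₂ − x₁)/(z₂ − z₁) = (0.26 − -0.14)/1.561 = 0.256.
Precision τ = 1/σ² = 1/0.2563² = 15.2.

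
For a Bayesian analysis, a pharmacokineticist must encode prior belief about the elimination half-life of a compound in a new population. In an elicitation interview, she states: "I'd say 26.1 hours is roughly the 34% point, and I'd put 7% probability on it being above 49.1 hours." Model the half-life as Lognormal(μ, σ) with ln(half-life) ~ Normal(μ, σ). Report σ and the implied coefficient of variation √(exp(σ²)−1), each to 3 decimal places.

If T ~ Lognormal(μ,σ) then ln T ~ Normal(μ,σ), so the p-quantile of ln T is μ + z_p·σ.
ln(26.1) = 3.262 and ln(49.1) = 3.894; z_{0.34} = -0.4125, z_{0.93} = 1.476.
σ = (3.894 − 3.262)/(1.476 − (-0.4125)) = 0.335.
μ = 3.262 − (-0.4125)·0.335 = 3.400.
CV = √(exp(σ²)−1) = √(exp(0.1120)−1) = 0.344.

σ ≈ 0.335, CV ≈ 0.344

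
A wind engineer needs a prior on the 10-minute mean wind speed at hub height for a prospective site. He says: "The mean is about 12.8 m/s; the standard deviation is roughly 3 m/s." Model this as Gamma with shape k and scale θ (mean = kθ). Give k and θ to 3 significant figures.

k ≈ 18.2, θ ≈ 0.703

For Gamma(k, scale θ): mean = kθ, variance = kθ², so CV = 1/√k.
CV = SD/mean = 3/12.8 = 0.2344, hence k = 1/CV² = 18.2.
Then θ = mean/k = 12.8/18.2 = 0.703.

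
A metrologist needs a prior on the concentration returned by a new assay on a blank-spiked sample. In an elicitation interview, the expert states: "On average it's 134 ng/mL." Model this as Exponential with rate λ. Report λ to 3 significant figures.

λ ≈ 0.00746

Exponential mean = 1/λ, so λ = 1/134.0 = 0.00746.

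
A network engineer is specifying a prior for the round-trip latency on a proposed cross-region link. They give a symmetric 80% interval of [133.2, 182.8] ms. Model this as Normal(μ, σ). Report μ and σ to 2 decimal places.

A symmetric 80% interval runs μ ± z·σ with z = 1.282.
Half-width = 24.8, so σ = 24.8/1.282 = 19.35.
μ is the interval midpoint, 158.00.

μ = 158.00, σ = 19.35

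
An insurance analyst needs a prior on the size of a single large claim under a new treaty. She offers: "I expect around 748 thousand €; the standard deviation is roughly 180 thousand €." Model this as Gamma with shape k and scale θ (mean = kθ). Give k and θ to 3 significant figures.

For Gamma(k, scale θ): mean = kθ, variance = kθ², so CV = 1/√k.
CV = SD/mean = 180/748 = 0.2406, hence k = 1/CV² = 17.3.
Then θ = mean/k = 748/17.3 = 43.3.

k ≈ 17.3, θ ≈ 43.3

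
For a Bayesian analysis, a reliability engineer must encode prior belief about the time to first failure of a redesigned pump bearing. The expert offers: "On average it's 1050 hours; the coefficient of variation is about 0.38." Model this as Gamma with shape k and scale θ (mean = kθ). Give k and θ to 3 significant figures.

For Gamma(k, scale θ): mean = kθ, variance = kθ², so CV = 1/√k.
CV = 0.38, hence k = 1/CV² = 6.93.
Then θ = mean/k = 1050/6.93 = 152.

k ≈ 6.93, θ ≈ 152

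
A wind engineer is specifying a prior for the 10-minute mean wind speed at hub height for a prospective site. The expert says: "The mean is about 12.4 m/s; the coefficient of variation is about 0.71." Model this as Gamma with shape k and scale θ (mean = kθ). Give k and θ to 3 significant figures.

For Gamma(k, scale θ): mean = kθ, variance = kθ², so CV = 1/√k.
CV = 0.71, hence k = 1/CV² = 1.98.
Then θ = mean/k = 12.4/1.98 = 6.25.

k ≈ 1.98, θ ≈ 6.25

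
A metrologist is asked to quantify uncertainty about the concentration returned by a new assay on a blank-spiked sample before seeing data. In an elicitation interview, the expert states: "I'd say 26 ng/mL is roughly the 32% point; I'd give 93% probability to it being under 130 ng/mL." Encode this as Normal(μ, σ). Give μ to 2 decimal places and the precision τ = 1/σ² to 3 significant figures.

μ = 51.03, τ = 0.000349

For Normal(μ,σ), the p-quantile is μ + z_p·σ. Here z_{0.32} = -0.4677, z_{0.93} = 1.476.
So 26 = μ − 0.4677σ and 130 = μ + 1.476σ.
Subtracting: σ = (130 − 26)/(1.476 − (-0.4677)) = 53.51.
Then μ = 26 − (-0.4677)·53.51 = 51.03.
Precision τ = 1/σ² = 1/53.51² = 0.000349.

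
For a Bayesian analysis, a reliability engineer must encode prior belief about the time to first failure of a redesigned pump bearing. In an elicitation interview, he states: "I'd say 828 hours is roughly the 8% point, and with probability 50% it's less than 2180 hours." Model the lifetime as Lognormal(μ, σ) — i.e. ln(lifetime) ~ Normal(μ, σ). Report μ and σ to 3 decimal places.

If T ~ Lognormal(μ,σ) then ln T ~ Normal(μ,σ), so the p-quantile of ln T is μ + z_p·σ.
ln(828) = 6.719 and ln(2180) = 7.687; z_{0.08} = -1.405, z_{0.5} = 0.
σ = (7.687 − 6.719)/(0 − (-1.405)) = 0.689.
μ = 6.719 − (-1.405)·0.689 = 7.687.

μ ≈ 7.687, σ ≈ 0.689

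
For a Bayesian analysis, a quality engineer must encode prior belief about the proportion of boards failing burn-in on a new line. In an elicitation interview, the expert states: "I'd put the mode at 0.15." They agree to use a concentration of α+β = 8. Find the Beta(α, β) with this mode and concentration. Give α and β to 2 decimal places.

For α,β > 1 the Beta mode is (α−1)/(α+β−2). With α+β = 8, the mode is (α−1)/6.
Set (α−1)/6 = 0.15 → α = 1 + 0.15·6 = 1.90.
β = 8 − α = 6.10.

α = 1.90, β = 6.10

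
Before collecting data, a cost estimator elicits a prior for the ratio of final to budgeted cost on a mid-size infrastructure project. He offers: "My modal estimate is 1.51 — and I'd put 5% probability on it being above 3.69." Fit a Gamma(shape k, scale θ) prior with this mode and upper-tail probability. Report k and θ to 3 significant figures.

Gamma(k,θ) with k>1 has mode (k−1)θ, so θ = 1.51/(k−1).
Need P(X < 3.69) = 0.95 with θ tied to k this way. Start at k = 2, θ = 1.51: P(X<3.69) ≈ 0.701.
Too low — raise k to concentrate. Iterating converges to k ≈ 4.41.
Then θ = 1.51/(4.41−1) ≈ 0.443.

k ≈ 4.41, θ ≈ 0.443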